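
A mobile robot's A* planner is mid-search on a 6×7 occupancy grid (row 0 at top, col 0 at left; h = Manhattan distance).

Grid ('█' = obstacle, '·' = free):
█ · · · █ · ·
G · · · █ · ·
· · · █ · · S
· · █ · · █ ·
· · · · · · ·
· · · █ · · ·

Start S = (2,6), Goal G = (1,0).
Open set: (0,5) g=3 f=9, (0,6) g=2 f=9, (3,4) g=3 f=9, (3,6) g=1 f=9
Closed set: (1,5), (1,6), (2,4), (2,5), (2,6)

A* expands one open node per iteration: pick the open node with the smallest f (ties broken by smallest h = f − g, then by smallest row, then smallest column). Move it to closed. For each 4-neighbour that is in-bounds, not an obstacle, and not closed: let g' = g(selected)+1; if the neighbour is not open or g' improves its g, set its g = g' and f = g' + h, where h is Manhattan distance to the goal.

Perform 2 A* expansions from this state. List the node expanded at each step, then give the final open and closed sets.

step 1: expand (0,5) (f=9, h=6) → closed; open now [(0,6) g=2 f=9, (3,4) g=3 f=9, (3,6) g=1 f=9]
step 2: expand (3,4) (f=9, h=6) → closed; open now [(0,6) g=2 f=9, (3,3) g=4 f=9, (3,6) g=1 f=9, (4,4) g=4 f=11]

order=[(0,5) → (3,4)]; open=[(0,6) g=2 f=9, (3,3) g=4 f=9, (3,6) g=1 f=9, (4,4) g=4 f=11]; closed=[(0,5), (1,5), (1,6), (2,4), (2,5), (2,6), (3,4)]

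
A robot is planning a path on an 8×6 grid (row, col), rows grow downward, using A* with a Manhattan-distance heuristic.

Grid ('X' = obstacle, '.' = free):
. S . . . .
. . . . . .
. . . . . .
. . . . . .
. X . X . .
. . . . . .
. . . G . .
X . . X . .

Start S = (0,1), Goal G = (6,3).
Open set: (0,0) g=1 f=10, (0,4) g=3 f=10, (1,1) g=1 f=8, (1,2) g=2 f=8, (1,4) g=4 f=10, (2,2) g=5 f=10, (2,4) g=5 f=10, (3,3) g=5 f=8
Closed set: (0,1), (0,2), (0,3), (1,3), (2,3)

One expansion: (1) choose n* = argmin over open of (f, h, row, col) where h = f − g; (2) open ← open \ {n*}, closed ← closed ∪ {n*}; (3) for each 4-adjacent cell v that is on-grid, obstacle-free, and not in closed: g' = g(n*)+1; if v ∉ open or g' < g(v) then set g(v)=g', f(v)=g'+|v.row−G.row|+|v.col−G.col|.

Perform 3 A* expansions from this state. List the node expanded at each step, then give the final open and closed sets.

order=[(3,3) → (1,2) → (2,2)]; open=[(0,0) g=1 f=10, (0,4) g=3 f=10, (1,1) g=1 f=8, (1,4) g=4 f=10, (2,1) g=4 f=10, (2,4) g=5 f=10, (3,2) g=4 f=8, (3,4) g=6 f=10]; closed=[(0,1), (0,2), (0,3), (1,2), (1,3), (2,2), (2,3), (3,3)]

step 1: expand (3,3) (f=8, h=3) → closed; open now [(0,0) g=1 f=10, (0,4) g=3 f=10, (1,1) g=1 f=8, (1,2) g=2 f=8, (1,4) g=4 f=10, (2,2) g=5 f=10, (2,4) g=5 f=10, (3,2) g=6 f=10, (3,4) g=6 f=10]
step 2: expand (1,2) (f=8, h=6) → closed; open now [(0,0) g=1 f=10, (0,4) g=3 f=10, (1,1) g=1 f=8, (1,4) g=4 f=10, (2,2) g=3 f=8, (2,4) g=5 f=10, (3,2) g=6 f=10, (3,4) g=6 f=10]
step 3: expand (2,2) (f=8, h=5) → closed; open now [(0,0) g=1 f=10, (0,4) g=3 f=10, (1,1) g=1 f=8, (1,4) g=4 f=10, (2,1) g=4 f=10, (2,4) g=5 f=10, (3,2) g=4 f=8, (3,4) g=6 f=10]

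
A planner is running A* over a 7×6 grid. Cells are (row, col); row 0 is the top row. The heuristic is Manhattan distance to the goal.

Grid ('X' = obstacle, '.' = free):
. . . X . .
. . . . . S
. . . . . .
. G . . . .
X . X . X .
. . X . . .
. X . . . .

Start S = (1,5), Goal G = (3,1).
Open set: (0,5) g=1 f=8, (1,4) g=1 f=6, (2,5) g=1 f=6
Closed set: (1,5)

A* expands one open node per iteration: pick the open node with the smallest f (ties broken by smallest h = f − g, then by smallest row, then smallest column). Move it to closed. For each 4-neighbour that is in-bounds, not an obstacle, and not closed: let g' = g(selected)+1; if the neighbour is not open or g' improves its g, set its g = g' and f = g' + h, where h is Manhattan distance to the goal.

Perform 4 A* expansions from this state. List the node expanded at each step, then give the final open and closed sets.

step 1: expand (1,4) (f=6, h=5) → closed; open now [(0,4) g=2 f=8, (0,5) g=1 f=8, (1,3) g=2 f=6, (2,4) g=2 f=6, (2,5) g=1 f=6]
step 2: expand (1,3) (f=6, h=4) → closed; open now [(0,4) g=2 f=8, (0,5) g=1 f=8, (1,2) g=3 f=6, (2,3) g=3 f=6, (2,4) g=2 f=6, (2,5) g=1 f=6]
step 3: expand (1,2) (f=6, h=3) → closed; open now [(0,2) g=4 f=8, (0,4) g=2 f=8, (0,5) g=1 f=8, (1,1) g=4 f=6, (2,2) g=4 f=6, (2,3) g=3 f=6, (2,4) g=2 f=6, (2,5) g=1 f=6]
step 4: expand (1,1) (f=6, h=2) → closed; open now [(0,1) g=5 f=8, (0,2) g=4 f=8, (0,4) g=2 f=8, (0,5) g=1 f=8, (1,0) g=5 f=8, (2,1) g=5 f=6, (2,2) g=4 f=6, (2,3) g=3 f=6, (2,4) g=2 f=6, (2,5) g=1 f=6]

order=[(1,4) → (1,3) → (1,2) → (1,1)]; open=[(0,1) g=5 f=8, (0,2) g=4 f=8, (0,4) g=2 f=8, (0,5) g=1 f=8, (1,0) g=5 f=8, (2,1) g=5 f=6, (2,2) g=4 f=6, (2,3) g=3 f=6, (2,4) g=2 f=6, (2,5) g=1 f=6]; closed=[(1,1), (1,2), (1,3), (1,4), (1,5)]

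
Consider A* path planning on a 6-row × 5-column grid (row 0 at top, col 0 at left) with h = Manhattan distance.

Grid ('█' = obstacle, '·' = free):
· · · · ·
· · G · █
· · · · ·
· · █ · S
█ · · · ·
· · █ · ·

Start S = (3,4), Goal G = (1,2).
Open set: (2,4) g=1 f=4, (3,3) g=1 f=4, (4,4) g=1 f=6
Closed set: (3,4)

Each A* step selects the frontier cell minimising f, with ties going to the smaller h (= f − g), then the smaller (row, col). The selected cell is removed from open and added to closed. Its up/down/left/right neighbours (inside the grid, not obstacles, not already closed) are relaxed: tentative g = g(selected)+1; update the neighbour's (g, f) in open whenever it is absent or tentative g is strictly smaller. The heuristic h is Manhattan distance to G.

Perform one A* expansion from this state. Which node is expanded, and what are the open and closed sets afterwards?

expanded=(2,4); open=[(2,3) g=2 f=4, (3,3) g=1 f=4, (4,4) g=1 f=6]; closed=[(2,4), (3,4)]

step 1: expand (2,4) (f=4, h=3) → closed; open now [(2,3) g=2 f=4, (3,3) g=1 f=4, (4,4) g=1 f=6]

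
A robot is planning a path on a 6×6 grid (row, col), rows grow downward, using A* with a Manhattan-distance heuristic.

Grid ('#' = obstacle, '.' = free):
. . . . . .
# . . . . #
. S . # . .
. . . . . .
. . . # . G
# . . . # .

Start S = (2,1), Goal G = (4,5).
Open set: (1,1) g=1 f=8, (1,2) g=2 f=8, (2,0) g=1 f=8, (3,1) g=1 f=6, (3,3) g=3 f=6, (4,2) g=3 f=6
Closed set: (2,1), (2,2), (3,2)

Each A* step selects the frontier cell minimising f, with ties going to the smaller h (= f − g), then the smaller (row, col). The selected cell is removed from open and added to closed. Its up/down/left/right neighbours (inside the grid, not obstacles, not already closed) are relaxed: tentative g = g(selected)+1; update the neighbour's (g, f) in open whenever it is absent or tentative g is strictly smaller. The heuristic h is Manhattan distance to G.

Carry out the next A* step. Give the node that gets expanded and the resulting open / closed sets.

expanded=(3,3); open=[(1,1) g=1 f=8, (1,2) g=2 f=8, (2,0) g=1 f=8, (3,1) g=1 f=6, (3,4) g=4 f=6, (4,2) g=3 f=6]; closed=[(2,1), (2,2), (3,2), (3,3)]

step 1: expand (3,3) (f=6, h=3) → closed; open now [(1,1) g=1 f=8, (1,2) g=2 f=8, (2,0) g=1 f=8, (3,1) g=1 f=6, (3,4) g=4 f=6, (4,2) g=3 f=6]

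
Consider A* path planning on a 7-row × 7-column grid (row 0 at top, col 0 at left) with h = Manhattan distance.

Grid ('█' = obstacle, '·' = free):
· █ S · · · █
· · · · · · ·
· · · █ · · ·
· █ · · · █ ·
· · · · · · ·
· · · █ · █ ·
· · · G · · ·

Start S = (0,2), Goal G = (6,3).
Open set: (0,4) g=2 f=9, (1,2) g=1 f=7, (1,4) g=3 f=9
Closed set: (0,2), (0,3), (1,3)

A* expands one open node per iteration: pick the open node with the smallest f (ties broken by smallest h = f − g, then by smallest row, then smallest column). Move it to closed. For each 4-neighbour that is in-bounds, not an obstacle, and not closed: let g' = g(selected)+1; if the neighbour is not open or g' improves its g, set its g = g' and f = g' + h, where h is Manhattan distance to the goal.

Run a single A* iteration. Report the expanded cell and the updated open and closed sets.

step 1: expand (1,2) (f=7, h=6) → closed; open now [(0,4) g=2 f=9, (1,1) g=2 f=9, (1,4) g=3 f=9, (2,2) g=2 f=7]

expanded=(1,2); open=[(0,4) g=2 f=9, (1,1) g=2 f=9, (1,4) g=3 f=9, (2,2) g=2 f=7]; closed=[(0,2), (0,3), (1,2), (1,3)]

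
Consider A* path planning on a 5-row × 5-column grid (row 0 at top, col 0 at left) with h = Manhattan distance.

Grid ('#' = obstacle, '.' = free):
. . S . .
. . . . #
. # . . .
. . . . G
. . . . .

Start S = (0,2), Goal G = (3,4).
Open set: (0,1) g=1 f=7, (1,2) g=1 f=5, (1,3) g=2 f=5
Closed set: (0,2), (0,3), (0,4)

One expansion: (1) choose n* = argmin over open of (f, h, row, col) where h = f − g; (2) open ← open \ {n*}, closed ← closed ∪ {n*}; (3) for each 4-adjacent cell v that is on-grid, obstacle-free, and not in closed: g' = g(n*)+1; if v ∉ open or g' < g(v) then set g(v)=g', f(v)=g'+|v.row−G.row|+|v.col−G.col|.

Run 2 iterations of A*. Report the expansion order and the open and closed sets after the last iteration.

order=[(1,3) → (2,3)]; open=[(0,1) g=1 f=7, (1,2) g=1 f=5, (2,2) g=4 f=7, (2,4) g=4 f=5, (3,3) g=4 f=5]; closed=[(0,2), (0,3), (0,4), (1,3), (2,3)]

step 1: expand (1,3) (f=5, h=3) → closed; open now [(0,1) g=1 f=7, (1,2) g=1 f=5, (2,3) g=3 f=5]
step 2: expand (2,3) (f=5, h=2) → closed; open now [(0,1) g=1 f=7, (1,2) g=1 f=5, (2,2) g=4 f=7, (2,4) g=4 f=5, (3,3) g=4 f=5]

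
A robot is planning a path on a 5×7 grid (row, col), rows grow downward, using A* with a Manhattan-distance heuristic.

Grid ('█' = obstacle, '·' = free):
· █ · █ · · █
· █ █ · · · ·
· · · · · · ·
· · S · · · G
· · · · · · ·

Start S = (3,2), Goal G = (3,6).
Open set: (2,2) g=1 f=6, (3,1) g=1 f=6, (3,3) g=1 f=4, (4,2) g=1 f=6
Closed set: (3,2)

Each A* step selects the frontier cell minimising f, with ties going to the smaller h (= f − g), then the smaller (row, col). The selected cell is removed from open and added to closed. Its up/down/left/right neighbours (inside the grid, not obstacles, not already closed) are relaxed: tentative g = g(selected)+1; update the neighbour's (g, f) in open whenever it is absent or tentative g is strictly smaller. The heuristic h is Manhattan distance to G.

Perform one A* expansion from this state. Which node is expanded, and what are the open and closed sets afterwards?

step 1: expand (3,3) (f=4, h=3) → closed; open now [(2,2) g=1 f=6, (2,3) g=2 f=6, (3,1) g=1 f=6, (3,4) g=2 f=4, (4,2) g=1 f=6, (4,3) g=2 f=6]

expanded=(3,3); open=[(2,2) g=1 f=6, (2,3) g=2 f=6, (3,1) g=1 f=6, (3,4) g=2 f=4, (4,2) g=1 f=6, (4,3) g=2 f=6]; closed=[(3,2), (3,3)]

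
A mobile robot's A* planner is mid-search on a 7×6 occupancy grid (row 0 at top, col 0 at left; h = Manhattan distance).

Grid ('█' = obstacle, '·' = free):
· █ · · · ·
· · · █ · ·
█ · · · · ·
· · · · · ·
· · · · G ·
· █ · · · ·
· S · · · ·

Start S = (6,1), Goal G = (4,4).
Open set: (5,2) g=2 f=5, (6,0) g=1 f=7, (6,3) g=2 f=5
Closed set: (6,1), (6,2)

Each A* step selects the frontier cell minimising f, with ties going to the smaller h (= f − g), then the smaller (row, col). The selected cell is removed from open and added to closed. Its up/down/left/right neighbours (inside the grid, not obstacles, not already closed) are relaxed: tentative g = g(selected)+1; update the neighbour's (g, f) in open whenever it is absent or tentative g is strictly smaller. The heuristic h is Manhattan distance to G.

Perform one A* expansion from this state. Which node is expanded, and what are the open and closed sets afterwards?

step 1: expand (5,2) (f=5, h=3) → closed; open now [(4,2) g=3 f=5, (5,3) g=3 f=5, (6,0) g=1 f=7, (6,3) g=2 f=5]

expanded=(5,2); open=[(4,2) g=3 f=5, (5,3) g=3 f=5, (6,0) g=1 f=7, (6,3) g=2 f=5]; closed=[(5,2), (6,1), (6,2)]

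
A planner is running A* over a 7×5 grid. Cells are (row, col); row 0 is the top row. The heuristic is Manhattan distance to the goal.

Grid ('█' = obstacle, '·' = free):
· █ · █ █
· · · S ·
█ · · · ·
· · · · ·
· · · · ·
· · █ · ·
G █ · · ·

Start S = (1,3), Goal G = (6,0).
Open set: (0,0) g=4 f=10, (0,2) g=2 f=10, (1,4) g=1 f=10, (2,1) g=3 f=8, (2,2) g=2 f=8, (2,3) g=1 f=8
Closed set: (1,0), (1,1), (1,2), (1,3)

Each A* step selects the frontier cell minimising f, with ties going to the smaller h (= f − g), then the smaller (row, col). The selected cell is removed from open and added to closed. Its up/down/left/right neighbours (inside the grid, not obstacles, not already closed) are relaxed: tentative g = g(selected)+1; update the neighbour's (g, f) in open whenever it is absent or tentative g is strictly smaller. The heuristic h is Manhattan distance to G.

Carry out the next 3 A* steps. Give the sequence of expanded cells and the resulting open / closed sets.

step 1: expand (2,1) (f=8, h=5) → closed; open now [(0,0) g=4 f=10, (0,2) g=2 f=10, (1,4) g=1 f=10, (2,2) g=2 f=8, (2,3) g=1 f=8, (3,1) g=4 f=8]
step 2: expand (3,1) (f=8, h=4) → closed; open now [(0,0) g=4 f=10, (0,2) g=2 f=10, (1,4) g=1 f=10, (2,2) g=2 f=8, (2,3) g=1 f=8, (3,0) g=5 f=8, (3,2) g=5 f=10, (4,1) g=5 f=8]
step 3: expand (3,0) (f=8, h=3) → closed; open now [(0,0) g=4 f=10, (0,2) g=2 f=10, (1,4) g=1 f=10, (2,2) g=2 f=8, (2,3) g=1 f=8, (3,2) g=5 f=10, (4,0) g=6 f=8, (4,1) g=5 f=8]

order=[(2,1) → (3,1) → (3,0)]; open=[(0,0) g=4 f=10, (0,2) g=2 f=10, (1,4) g=1 f=10, (2,2) g=2 f=8, (2,3) g=1 f=8, (3,2) g=5 f=10, (4,0) g=6 f=8, (4,1) g=5 f=8]; closed=[(1,0), (1,1), (1,2), (1,3), (2,1), (3,0), (3,1)]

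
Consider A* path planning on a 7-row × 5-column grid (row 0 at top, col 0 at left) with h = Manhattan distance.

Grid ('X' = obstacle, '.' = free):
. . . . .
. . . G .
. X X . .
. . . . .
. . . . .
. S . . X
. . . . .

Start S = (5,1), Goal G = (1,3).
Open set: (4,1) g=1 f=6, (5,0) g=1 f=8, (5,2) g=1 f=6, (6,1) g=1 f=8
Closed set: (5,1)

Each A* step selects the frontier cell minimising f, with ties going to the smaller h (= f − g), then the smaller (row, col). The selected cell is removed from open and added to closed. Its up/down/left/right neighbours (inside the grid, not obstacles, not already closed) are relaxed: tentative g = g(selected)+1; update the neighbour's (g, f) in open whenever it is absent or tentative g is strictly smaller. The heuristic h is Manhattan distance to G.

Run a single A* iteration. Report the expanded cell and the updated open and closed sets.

expanded=(4,1); open=[(3,1) g=2 f=6, (4,0) g=2 f=8, (4,2) g=2 f=6, (5,0) g=1 f=8, (5,2) g=1 f=6, (6,1) g=1 f=8]; closed=[(4,1), (5,1)]

step 1: expand (4,1) (f=6, h=5) → closed; open now [(3,1) g=2 f=6, (4,0) g=2 f=8, (4,2) g=2 f=6, (5,0) g=1 f=8, (5,2) g=1 f=6, (6,1) g=1 f=8]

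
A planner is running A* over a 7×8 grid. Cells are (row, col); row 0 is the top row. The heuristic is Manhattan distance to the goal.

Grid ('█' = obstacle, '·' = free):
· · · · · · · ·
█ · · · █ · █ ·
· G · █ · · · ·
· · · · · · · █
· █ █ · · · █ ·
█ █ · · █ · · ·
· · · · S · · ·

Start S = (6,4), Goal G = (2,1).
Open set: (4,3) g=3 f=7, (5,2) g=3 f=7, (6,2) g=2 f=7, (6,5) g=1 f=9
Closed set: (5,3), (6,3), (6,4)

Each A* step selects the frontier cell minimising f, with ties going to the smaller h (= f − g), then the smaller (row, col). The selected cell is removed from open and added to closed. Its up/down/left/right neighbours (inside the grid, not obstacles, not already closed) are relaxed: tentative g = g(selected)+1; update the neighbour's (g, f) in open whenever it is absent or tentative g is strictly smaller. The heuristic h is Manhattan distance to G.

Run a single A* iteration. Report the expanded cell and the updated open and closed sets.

step 1: expand (4,3) (f=7, h=4) → closed; open now [(3,3) g=4 f=7, (4,4) g=4 f=9, (5,2) g=3 f=7, (6,2) g=2 f=7, (6,5) g=1 f=9]

expanded=(4,3); open=[(3,3) g=4 f=7, (4,4) g=4 f=9, (5,2) g=3 f=7, (6,2) g=2 f=7, (6,5) g=1 f=9]; closed=[(4,3), (5,3), (6,3), (6,4)]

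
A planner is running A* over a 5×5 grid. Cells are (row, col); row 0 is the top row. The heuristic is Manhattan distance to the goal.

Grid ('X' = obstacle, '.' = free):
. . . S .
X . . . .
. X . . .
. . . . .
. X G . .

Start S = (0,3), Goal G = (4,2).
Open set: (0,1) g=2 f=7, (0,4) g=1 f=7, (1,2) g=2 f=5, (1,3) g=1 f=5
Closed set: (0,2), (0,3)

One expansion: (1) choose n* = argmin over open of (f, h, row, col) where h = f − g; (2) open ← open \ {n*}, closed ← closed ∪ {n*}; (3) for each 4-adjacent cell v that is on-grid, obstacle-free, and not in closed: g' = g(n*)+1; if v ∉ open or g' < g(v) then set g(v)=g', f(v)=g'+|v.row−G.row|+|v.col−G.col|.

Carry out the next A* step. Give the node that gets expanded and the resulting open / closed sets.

step 1: expand (1,2) (f=5, h=3) → closed; open now [(0,1) g=2 f=7, (0,4) g=1 f=7, (1,1) g=3 f=7, (1,3) g=1 f=5, (2,2) g=3 f=5]

expanded=(1,2); open=[(0,1) g=2 f=7, (0,4) g=1 f=7, (1,1) g=3 f=7, (1,3) g=1 f=5, (2,2) g=3 f=5]; closed=[(0,2), (0,3), (1,2)]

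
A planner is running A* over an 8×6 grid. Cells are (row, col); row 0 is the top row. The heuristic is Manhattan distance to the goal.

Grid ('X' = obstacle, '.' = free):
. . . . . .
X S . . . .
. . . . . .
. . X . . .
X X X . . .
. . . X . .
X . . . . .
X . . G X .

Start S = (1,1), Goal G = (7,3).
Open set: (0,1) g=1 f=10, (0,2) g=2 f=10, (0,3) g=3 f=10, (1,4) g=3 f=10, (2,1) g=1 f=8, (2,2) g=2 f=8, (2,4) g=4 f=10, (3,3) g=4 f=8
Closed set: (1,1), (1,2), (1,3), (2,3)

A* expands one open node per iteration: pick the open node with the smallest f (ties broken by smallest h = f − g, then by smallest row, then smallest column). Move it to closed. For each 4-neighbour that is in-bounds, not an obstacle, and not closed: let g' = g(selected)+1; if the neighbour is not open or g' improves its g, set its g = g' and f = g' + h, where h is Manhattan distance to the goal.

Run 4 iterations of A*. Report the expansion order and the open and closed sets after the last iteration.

step 1: expand (3,3) (f=8, h=4) → closed; open now [(0,1) g=1 f=10, (0,2) g=2 f=10, (0,3) g=3 f=10, (1,4) g=3 f=10, (2,1) g=1 f=8, (2,2) g=2 f=8, (2,4) g=4 f=10, (3,4) g=5 f=10, (4,3) g=5 f=8]
step 2: expand (4,3) (f=8, h=3) → closed; open now [(0,1) g=1 f=10, (0,2) g=2 f=10, (0,3) g=3 f=10, (1,4) g=3 f=10, (2,1) g=1 f=8, (2,2) g=2 f=8, (2,4) g=4 f=10, (3,4) g=5 f=10, (4,4) g=6 f=10]
step 3: expand (2,2) (f=8, h=6) → closed; open now [(0,1) g=1 f=10, (0,2) g=2 f=10, (0,3) g=3 f=10, (1,4) g=3 f=10, (2,1) g=1 f=8, (2,4) g=4 f=10, (3,4) g=5 f=10, (4,4) g=6 f=10]
step 4: expand (2,1) (f=8, h=7) → closed; open now [(0,1) g=1 f=10, (0,2) g=2 f=10, (0,3) g=3 f=10, (1,4) g=3 f=10, (2,0) g=2 f=10, (2,4) g=4 f=10, (3,1) g=2 f=8, (3,4) g=5 f=10, (4,4) g=6 f=10]

order=[(3,3) → (4,3) → (2,2) → (2,1)]; open=[(0,1) g=1 f=10, (0,2) g=2 f=10, (0,3) g=3 f=10, (1,4) g=3 f=10, (2,0) g=2 f=10, (2,4) g=4 f=10, (3,1) g=2 f=8, (3,4) g=5 f=10, (4,4) g=6 f=10]; closed=[(1,1), (1,2), (1,3), (2,1), (2,2), (2,3), (3,3), (4,3)]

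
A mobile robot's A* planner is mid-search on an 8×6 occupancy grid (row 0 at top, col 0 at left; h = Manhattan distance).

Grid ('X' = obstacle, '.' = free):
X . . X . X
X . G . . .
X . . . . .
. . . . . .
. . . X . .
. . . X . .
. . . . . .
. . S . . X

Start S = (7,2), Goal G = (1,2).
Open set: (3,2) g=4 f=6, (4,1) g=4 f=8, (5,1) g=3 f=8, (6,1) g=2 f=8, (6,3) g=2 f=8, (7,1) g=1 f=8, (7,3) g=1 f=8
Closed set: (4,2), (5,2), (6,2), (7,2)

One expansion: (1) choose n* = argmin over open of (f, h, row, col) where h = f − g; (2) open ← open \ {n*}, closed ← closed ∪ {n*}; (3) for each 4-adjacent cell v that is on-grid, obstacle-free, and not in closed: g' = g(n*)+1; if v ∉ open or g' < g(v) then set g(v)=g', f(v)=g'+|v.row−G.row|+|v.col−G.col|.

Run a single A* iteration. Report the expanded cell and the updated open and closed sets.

expanded=(3,2); open=[(2,2) g=5 f=6, (3,1) g=5 f=8, (3,3) g=5 f=8, (4,1) g=4 f=8, (5,1) g=3 f=8, (6,1) g=2 f=8, (6,3) g=2 f=8, (7,1) g=1 f=8, (7,3) g=1 f=8]; closed=[(3,2), (4,2), (5,2), (6,2), (7,2)]

step 1: expand (3,2) (f=6, h=2) → closed; open now [(2,2) g=5 f=6, (3,1) g=5 f=8, (3,3) g=5 f=8, (4,1) g=4 f=8, (5,1) g=3 f=8, (6,1) g=2 f=8, (6,3) g=2 f=8, (7,1) g=1 f=8, (7,3) g=1 f=8]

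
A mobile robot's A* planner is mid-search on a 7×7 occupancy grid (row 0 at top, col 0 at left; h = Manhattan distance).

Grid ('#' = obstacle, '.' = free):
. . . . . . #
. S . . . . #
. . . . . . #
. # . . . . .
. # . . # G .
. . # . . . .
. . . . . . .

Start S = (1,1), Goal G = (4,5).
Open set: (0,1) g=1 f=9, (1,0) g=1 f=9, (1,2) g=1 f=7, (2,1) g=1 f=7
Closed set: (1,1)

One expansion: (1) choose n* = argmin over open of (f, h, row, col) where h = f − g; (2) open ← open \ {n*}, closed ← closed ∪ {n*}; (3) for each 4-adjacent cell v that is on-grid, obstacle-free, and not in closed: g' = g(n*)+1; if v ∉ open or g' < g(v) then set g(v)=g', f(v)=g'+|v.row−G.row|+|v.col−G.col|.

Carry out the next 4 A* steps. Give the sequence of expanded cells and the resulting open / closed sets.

order=[(1,2) → (1,3) → (1,4) → (1,5)]; open=[(0,1) g=1 f=9, (0,2) g=2 f=9, (0,3) g=3 f=9, (0,4) g=4 f=9, (0,5) g=5 f=9, (1,0) g=1 f=9, (2,1) g=1 f=7, (2,2) g=2 f=7, (2,3) g=3 f=7, (2,4) g=4 f=7, (2,5) g=5 f=7]; closed=[(1,1), (1,2), (1,3), (1,4), (1,5)]

step 1: expand (1,2) (f=7, h=6) → closed; open now [(0,1) g=1 f=9, (0,2) g=2 f=9, (1,0) g=1 f=9, (1,3) g=2 f=7, (2,1) g=1 f=7, (2,2) g=2 f=7]
step 2: expand (1,3) (f=7, h=5) → closed; open now [(0,1) g=1 f=9, (0,2) g=2 f=9, (0,3) g=3 f=9, (1,0) g=1 f=9, (1,4) g=3 f=7, (2,1) g=1 f=7, (2,2) g=2 f=7, (2,3) g=3 f=7]
step 3: expand (1,4) (f=7, h=4) → closed; open now [(0,1) g=1 f=9, (0,2) g=2 f=9, (0,3) g=3 f=9, (0,4) g=4 f=9, (1,0) g=1 f=9, (1,5) g=4 f=7, (2,1) g=1 f=7, (2,2) g=2 f=7, (2,3) g=3 f=7, (2,4) g=4 f=7]
step 4: expand (1,5) (f=7, h=3) → closed; open now [(0,1) g=1 f=9, (0,2) g=2 f=9, (0,3) g=3 f=9, (0,4) g=4 f=9, (0,5) g=5 f=9, (1,0) g=1 f=9, (2,1) g=1 f=7, (2,2) g=2 f=7, (2,3) g=3 f=7, (2,4) g=4 f=7, (2,5) g=5 f=7]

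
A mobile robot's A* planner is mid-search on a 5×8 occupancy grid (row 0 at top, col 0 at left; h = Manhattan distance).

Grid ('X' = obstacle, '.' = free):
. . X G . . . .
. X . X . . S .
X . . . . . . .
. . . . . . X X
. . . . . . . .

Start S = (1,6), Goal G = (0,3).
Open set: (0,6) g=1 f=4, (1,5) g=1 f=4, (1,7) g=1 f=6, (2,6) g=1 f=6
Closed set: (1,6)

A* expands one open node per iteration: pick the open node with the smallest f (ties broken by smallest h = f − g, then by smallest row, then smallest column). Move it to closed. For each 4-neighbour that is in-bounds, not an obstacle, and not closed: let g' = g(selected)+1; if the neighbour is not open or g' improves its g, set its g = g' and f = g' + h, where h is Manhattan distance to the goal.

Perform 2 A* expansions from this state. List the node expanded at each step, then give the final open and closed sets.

step 1: expand (0,6) (f=4, h=3) → closed; open now [(0,5) g=2 f=4, (0,7) g=2 f=6, (1,5) g=1 f=4, (1,7) g=1 f=6, (2,6) g=1 f=6]
step 2: expand (0,5) (f=4, h=2) → closed; open now [(0,4) g=3 f=4, (0,7) g=2 f=6, (1,5) g=1 f=4, (1,7) g=1 f=6, (2,6) g=1 f=6]

order=[(0,6) → (0,5)]; open=[(0,4) g=3 f=4, (0,7) g=2 f=6, (1,5) g=1 f=4, (1,7) g=1 f=6, (2,6) g=1 f=6]; closed=[(0,5), (0,6), (1,6)]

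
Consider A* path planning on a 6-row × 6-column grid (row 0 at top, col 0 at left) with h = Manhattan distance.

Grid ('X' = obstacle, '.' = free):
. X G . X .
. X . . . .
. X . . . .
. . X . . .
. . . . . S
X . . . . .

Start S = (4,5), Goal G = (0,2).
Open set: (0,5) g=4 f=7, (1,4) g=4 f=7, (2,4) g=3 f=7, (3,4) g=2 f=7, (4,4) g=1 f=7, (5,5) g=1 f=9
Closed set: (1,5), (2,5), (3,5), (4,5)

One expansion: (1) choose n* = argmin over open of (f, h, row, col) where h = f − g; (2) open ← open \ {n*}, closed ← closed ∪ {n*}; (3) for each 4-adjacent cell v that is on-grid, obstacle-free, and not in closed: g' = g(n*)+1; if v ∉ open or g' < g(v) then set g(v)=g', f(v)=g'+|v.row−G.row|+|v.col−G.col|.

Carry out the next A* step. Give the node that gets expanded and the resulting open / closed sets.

expanded=(0,5); open=[(1,4) g=4 f=7, (2,4) g=3 f=7, (3,4) g=2 f=7, (4,4) g=1 f=7, (5,5) g=1 f=9]; closed=[(0,5), (1,5), (2,5), (3,5), (4,5)]

step 1: expand (0,5) (f=7, h=3) → closed; open now [(1,4) g=4 f=7, (2,4) g=3 f=7, (3,4) g=2 f=7, (4,4) g=1 f=7, (5,5) g=1 f=9]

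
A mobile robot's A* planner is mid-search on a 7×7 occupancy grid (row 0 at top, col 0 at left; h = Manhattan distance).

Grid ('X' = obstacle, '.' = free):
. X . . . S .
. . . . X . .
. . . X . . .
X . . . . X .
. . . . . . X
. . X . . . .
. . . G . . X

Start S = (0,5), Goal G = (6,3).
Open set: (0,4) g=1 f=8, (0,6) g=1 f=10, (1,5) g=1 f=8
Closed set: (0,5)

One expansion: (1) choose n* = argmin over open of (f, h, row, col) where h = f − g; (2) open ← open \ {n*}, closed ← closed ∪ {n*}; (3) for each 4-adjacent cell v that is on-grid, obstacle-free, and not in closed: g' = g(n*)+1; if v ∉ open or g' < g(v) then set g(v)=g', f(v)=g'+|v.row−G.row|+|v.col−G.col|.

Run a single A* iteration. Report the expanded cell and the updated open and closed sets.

step 1: expand (0,4) (f=8, h=7) → closed; open now [(0,3) g=2 f=8, (0,6) g=1 f=10, (1,5) g=1 f=8]

expanded=(0,4); open=[(0,3) g=2 f=8, (0,6) g=1 f=10, (1,5) g=1 f=8]; closed=[(0,4), (0,5)]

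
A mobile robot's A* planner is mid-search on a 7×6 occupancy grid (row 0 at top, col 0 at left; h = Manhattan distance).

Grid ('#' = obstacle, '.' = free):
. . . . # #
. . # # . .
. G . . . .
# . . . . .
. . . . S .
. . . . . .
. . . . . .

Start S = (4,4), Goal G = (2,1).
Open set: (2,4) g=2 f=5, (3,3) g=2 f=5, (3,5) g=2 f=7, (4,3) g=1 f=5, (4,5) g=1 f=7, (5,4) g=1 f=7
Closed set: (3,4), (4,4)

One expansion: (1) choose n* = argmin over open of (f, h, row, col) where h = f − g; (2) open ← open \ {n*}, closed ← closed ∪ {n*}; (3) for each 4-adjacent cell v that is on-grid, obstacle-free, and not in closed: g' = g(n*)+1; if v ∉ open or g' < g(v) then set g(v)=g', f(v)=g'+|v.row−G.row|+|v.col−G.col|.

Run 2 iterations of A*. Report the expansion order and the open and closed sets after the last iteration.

order=[(2,4) → (2,3)]; open=[(1,4) g=3 f=7, (2,2) g=4 f=5, (2,5) g=3 f=7, (3,3) g=2 f=5, (3,5) g=2 f=7, (4,3) g=1 f=5, (4,5) g=1 f=7, (5,4) g=1 f=7]; closed=[(2,3), (2,4), (3,4), (4,4)]

step 1: expand (2,4) (f=5, h=3) → closed; open now [(1,4) g=3 f=7, (2,3) g=3 f=5, (2,5) g=3 f=7, (3,3) g=2 f=5, (3,5) g=2 f=7, (4,3) g=1 f=5, (4,5) g=1 f=7, (5,4) g=1 f=7]
step 2: expand (2,3) (f=5, h=2) → closed; open now [(1,4) g=3 f=7, (2,2) g=4 f=5, (2,5) g=3 f=7, (3,3) g=2 f=5, (3,5) g=2 f=7, (4,3) g=1 f=5, (4,5) g=1 f=7, (5,4) g=1 f=7]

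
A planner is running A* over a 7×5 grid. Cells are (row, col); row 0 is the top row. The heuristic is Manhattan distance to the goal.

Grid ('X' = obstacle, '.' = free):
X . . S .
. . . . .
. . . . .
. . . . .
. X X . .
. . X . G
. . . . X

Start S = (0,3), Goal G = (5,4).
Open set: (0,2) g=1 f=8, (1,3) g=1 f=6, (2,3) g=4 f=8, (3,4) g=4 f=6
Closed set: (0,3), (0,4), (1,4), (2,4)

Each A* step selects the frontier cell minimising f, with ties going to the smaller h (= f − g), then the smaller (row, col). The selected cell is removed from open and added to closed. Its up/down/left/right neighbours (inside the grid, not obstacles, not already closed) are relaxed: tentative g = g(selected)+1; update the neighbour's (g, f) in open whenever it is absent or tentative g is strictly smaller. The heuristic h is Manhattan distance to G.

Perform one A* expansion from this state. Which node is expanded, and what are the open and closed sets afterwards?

step 1: expand (3,4) (f=6, h=2) → closed; open now [(0,2) g=1 f=8, (1,3) g=1 f=6, (2,3) g=4 f=8, (3,3) g=5 f=8, (4,4) g=5 f=6]

expanded=(3,4); open=[(0,2) g=1 f=8, (1,3) g=1 f=6, (2,3) g=4 f=8, (3,3) g=5 f=8, (4,4) g=5 f=6]; closed=[(0,3), (0,4), (1,4), (2,4), (3,4)]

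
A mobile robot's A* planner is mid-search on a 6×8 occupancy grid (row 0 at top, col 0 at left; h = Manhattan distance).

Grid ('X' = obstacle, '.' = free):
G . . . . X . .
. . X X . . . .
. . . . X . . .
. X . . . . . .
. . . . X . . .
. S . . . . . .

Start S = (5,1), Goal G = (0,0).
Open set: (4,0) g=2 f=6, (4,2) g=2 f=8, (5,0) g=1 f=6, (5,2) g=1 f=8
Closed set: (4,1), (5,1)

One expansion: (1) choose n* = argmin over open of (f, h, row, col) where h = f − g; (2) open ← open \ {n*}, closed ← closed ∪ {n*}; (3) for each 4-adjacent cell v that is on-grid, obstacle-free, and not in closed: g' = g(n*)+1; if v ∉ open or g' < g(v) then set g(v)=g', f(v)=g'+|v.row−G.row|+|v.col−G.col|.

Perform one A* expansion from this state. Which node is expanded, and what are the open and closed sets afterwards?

step 1: expand (4,0) (f=6, h=4) → closed; open now [(3,0) g=3 f=6, (4,2) g=2 f=8, (5,0) g=1 f=6, (5,2) g=1 f=8]

expanded=(4,0); open=[(3,0) g=3 f=6, (4,2) g=2 f=8, (5,0) g=1 f=6, (5,2) g=1 f=8]; closed=[(4,0), (4,1), (5,1)]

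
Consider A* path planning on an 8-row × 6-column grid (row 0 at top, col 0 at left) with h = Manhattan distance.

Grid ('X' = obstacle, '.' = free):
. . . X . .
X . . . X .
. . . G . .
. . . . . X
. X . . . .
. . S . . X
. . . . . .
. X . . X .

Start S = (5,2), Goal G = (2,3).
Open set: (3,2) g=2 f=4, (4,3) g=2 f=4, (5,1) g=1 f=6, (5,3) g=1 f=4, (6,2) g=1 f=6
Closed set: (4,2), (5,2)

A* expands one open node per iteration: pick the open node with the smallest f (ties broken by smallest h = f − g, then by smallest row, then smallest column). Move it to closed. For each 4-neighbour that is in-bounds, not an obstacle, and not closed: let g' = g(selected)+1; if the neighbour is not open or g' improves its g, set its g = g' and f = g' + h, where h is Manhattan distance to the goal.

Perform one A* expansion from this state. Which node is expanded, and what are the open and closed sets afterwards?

step 1: expand (3,2) (f=4, h=2) → closed; open now [(2,2) g=3 f=4, (3,1) g=3 f=6, (3,3) g=3 f=4, (4,3) g=2 f=4, (5,1) g=1 f=6, (5,3) g=1 f=4, (6,2) g=1 f=6]

expanded=(3,2); open=[(2,2) g=3 f=4, (3,1) g=3 f=6, (3,3) g=3 f=4, (4,3) g=2 f=4, (5,1) g=1 f=6, (5,3) g=1 f=4, (6,2) g=1 f=6]; closed=[(3,2), (4,2), (5,2)]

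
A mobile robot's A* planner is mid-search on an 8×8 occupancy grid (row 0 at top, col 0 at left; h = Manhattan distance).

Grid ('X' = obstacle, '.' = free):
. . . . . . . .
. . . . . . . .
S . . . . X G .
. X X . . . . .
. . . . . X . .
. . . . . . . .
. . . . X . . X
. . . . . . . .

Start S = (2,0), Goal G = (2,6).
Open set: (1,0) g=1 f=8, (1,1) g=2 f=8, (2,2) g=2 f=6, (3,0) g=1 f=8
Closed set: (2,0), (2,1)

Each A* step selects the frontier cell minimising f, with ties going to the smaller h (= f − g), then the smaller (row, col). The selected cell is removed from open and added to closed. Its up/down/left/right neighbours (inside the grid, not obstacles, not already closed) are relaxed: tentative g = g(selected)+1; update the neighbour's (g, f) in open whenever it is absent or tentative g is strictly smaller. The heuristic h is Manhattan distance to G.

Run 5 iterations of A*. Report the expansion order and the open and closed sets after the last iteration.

step 1: expand (2,2) (f=6, h=4) → closed; open now [(1,0) g=1 f=8, (1,1) g=2 f=8, (1,2) g=3 f=8, (2,3) g=3 f=6, (3,0) g=1 f=8]
step 2: expand (2,3) (f=6, h=3) → closed; open now [(1,0) g=1 f=8, (1,1) g=2 f=8, (1,2) g=3 f=8, (1,3) g=4 f=8, (2,4) g=4 f=6, (3,0) g=1 f=8, (3,3) g=4 f=8]
step 3: expand (2,4) (f=6, h=2) → closed; open now [(1,0) g=1 f=8, (1,1) g=2 f=8, (1,2) g=3 f=8, (1,3) g=4 f=8, (1,4) g=5 f=8, (3,0) g=1 f=8, (3,3) g=4 f=8, (3,4) g=5 f=8]
step 4: expand (1,4) (f=8, h=3) → closed; open now [(0,4) g=6 f=10, (1,0) g=1 f=8, (1,1) g=2 f=8, (1,2) g=3 f=8, (1,3) g=4 f=8, (1,5) g=6 f=8, (3,0) g=1 f=8, (3,3) g=4 f=8, (3,4) g=5 f=8]
step 5: expand (1,5) (f=8, h=2) → closed; open now [(0,4) g=6 f=10, (0,5) g=7 f=10, (1,0) g=1 f=8, (1,1) g=2 f=8, (1,2) g=3 f=8, (1,3) g=4 f=8, (1,6) g=7 f=8, (3,0) g=1 f=8, (3,3) g=4 f=8, (3,4) g=5 f=8]

order=[(2,2) → (2,3) → (2,4) → (1,4) → (1,5)]; open=[(0,4) g=6 f=10, (0,5) g=7 f=10, (1,0) g=1 f=8, (1,1) g=2 f=8, (1,2) g=3 f=8, (1,3) g=4 f=8, (1,6) g=7 f=8, (3,0) g=1 f=8, (3,3) g=4 f=8, (3,4) g=5 f=8]; closed=[(1,4), (1,5), (2,0), (2,1), (2,2), (2,3), (2,4)]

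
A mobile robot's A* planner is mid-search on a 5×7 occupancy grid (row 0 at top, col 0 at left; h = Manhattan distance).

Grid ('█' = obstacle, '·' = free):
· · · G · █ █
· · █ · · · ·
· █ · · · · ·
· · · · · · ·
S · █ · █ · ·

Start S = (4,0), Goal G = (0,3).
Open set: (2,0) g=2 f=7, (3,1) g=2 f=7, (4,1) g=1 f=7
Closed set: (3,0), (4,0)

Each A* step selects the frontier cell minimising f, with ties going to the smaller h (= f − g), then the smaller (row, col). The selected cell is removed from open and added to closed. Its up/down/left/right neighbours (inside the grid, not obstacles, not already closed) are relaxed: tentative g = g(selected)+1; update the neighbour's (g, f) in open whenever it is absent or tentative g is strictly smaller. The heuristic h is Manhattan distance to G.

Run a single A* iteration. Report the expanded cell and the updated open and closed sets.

step 1: expand (2,0) (f=7, h=5) → closed; open now [(1,0) g=3 f=7, (3,1) g=2 f=7, (4,1) g=1 f=7]

expanded=(2,0); open=[(1,0) g=3 f=7, (3,1) g=2 f=7, (4,1) g=1 f=7]; closed=[(2,0), (3,0), (4,0)]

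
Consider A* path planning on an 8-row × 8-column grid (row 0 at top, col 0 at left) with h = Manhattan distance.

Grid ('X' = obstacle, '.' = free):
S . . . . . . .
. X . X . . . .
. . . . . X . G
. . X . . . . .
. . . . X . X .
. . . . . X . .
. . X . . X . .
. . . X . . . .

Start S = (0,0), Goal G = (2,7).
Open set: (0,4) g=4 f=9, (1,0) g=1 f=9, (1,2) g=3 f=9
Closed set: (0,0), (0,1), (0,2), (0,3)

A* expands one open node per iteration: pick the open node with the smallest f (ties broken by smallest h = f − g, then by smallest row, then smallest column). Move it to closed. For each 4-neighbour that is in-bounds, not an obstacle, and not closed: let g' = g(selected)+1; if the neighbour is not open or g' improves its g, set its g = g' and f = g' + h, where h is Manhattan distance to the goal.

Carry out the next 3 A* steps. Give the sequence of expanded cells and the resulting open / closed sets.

order=[(0,4) → (0,5) → (0,6)]; open=[(0,7) g=7 f=9, (1,0) g=1 f=9, (1,2) g=3 f=9, (1,4) g=5 f=9, (1,5) g=6 f=9, (1,6) g=7 f=9]; closed=[(0,0), (0,1), (0,2), (0,3), (0,4), (0,5), (0,6)]

step 1: expand (0,4) (f=9, h=5) → closed; open now [(0,5) g=5 f=9, (1,0) g=1 f=9, (1,2) g=3 f=9, (1,4) g=5 f=9]
step 2: expand (0,5) (f=9, h=4) → closed; open now [(0,6) g=6 f=9, (1,0) g=1 f=9, (1,2) g=3 f=9, (1,4) g=5 f=9, (1,5) g=6 f=9]
step 3: expand (0,6) (f=9, h=3) → closed; open now [(0,7) g=7 f=9, (1,0) g=1 f=9, (1,2) g=3 f=9, (1,4) g=5 f=9, (1,5) g=6 f=9, (1,6) g=7 f=9]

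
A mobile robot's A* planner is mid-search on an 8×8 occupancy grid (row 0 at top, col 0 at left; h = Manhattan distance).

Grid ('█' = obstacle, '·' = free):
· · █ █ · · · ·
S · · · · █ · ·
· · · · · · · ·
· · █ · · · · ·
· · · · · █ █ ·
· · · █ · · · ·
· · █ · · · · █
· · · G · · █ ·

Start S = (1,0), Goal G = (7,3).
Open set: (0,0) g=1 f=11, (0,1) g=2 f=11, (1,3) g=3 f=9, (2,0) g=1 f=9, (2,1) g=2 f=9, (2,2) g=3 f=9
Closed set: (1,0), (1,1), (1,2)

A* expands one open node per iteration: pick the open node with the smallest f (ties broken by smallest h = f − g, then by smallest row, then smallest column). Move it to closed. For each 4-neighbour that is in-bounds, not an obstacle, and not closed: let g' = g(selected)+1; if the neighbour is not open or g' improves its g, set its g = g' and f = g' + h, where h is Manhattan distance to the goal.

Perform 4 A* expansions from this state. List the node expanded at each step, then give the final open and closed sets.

step 1: expand (1,3) (f=9, h=6) → closed; open now [(0,0) g=1 f=11, (0,1) g=2 f=11, (1,4) g=4 f=11, (2,0) g=1 f=9, (2,1) g=2 f=9, (2,2) g=3 f=9, (2,3) g=4 f=9]
step 2: expand (2,3) (f=9, h=5) → closed; open now [(0,0) g=1 f=11, (0,1) g=2 f=11, (1,4) g=4 f=11, (2,0) g=1 f=9, (2,1) g=2 f=9, (2,2) g=3 f=9, (2,4) g=5 f=11, (3,3) g=5 f=9]
step 3: expand (3,3) (f=9, h=4) → closed; open now [(0,0) g=1 f=11, (0,1) g=2 f=11, (1,4) g=4 f=11, (2,0) g=1 f=9, (2,1) g=2 f=9, (2,2) g=3 f=9, (2,4) g=5 f=11, (3,4) g=6 f=11, (4,3) g=6 f=9]
step 4: expand (4,3) (f=9, h=3) → closed; open now [(0,0) g=1 f=11, (0,1) g=2 f=11, (1,4) g=4 f=11, (2,0) g=1 f=9, (2,1) g=2 f=9, (2,2) g=3 f=9, (2,4) g=5 f=11, (3,4) g=6 f=11, (4,2) g=7 f=11, (4,4) g=7 f=11]

order=[(1,3) → (2,3) → (3,3) → (4,3)]; open=[(0,0) g=1 f=11, (0,1) g=2 f=11, (1,4) g=4 f=11, (2,0) g=1 f=9, (2,1) g=2 f=9, (2,2) g=3 f=9, (2,4) g=5 f=11, (3,4) g=6 f=11, (4,2) g=7 f=11, (4,4) g=7 f=11]; closed=[(1,0), (1,1), (1,2), (1,3), (2,3), (3,3), (4,3)]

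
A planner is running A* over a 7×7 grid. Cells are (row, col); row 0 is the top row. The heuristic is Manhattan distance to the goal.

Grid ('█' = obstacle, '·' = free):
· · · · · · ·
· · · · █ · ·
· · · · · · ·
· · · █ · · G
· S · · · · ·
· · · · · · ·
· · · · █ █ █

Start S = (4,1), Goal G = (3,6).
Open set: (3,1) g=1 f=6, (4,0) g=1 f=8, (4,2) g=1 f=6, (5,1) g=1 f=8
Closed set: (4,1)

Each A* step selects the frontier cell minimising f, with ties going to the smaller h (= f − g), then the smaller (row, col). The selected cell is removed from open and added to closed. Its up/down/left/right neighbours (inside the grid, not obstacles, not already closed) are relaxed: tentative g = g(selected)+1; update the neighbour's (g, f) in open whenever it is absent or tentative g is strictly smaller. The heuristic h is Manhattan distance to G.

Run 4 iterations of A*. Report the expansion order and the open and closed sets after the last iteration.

step 1: expand (3,1) (f=6, h=5) → closed; open now [(2,1) g=2 f=8, (3,0) g=2 f=8, (3,2) g=2 f=6, (4,0) g=1 f=8, (4,2) g=1 f=6, (5,1) g=1 f=8]
step 2: expand (3,2) (f=6, h=4) → closed; open now [(2,1) g=2 f=8, (2,2) g=3 f=8, (3,0) g=2 f=8, (4,0) g=1 f=8, (4,2) g=1 f=6, (5,1) g=1 f=8]
step 3: expand (4,2) (f=6, h=5) → closed; open now [(2,1) g=2 f=8, (2,2) g=3 f=8, (3,0) g=2 f=8, (4,0) g=1 f=8, (4,3) g=2 f=6, (5,1) g=1 f=8, (5,2) g=2 f=8]
step 4: expand (4,3) (f=6, h=4) → closed; open now [(2,1) g=2 f=8, (2,2) g=3 f=8, (3,0) g=2 f=8, (4,0) g=1 f=8, (4,4) g=3 f=6, (5,1) g=1 f=8, (5,2) g=2 f=8, (5,3) g=3 f=8]

order=[(3,1) → (3,2) → (4,2) → (4,3)]; open=[(2,1) g=2 f=8, (2,2) g=3 f=8, (3,0) g=2 f=8, (4,0) g=1 f=8, (4,4) g=3 f=6, (5,1) g=1 f=8, (5,2) g=2 f=8, (5,3) g=3 f=8]; closed=[(3,1), (3,2), (4,1), (4,2), (4,3)]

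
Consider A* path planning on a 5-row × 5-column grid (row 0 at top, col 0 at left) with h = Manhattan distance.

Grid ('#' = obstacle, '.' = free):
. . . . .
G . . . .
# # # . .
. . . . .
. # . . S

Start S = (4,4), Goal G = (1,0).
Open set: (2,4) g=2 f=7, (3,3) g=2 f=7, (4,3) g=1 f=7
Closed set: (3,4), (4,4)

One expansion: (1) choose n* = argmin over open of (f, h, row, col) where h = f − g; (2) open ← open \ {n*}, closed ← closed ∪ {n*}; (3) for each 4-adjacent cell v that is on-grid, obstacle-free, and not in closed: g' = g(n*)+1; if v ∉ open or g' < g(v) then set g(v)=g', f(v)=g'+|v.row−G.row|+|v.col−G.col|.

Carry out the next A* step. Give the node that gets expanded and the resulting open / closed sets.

step 1: expand (2,4) (f=7, h=5) → closed; open now [(1,4) g=3 f=7, (2,3) g=3 f=7, (3,3) g=2 f=7, (4,3) g=1 f=7]

expanded=(2,4); open=[(1,4) g=3 f=7, (2,3) g=3 f=7, (3,3) g=2 f=7, (4,3) g=1 f=7]; closed=[(2,4), (3,4), (4,4)]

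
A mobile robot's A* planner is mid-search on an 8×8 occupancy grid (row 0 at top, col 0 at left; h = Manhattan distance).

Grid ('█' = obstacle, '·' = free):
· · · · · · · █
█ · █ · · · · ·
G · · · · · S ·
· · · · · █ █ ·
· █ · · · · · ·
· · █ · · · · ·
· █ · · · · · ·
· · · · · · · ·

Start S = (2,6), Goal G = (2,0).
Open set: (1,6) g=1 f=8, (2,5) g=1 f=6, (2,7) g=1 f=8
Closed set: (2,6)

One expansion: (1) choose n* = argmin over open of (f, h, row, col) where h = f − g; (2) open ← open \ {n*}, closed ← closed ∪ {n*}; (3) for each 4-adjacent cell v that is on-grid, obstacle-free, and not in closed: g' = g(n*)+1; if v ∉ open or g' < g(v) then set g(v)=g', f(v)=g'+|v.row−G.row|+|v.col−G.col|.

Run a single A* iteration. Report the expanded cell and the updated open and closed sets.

expanded=(2,5); open=[(1,5) g=2 f=8, (1,6) g=1 f=8, (2,4) g=2 f=6, (2,7) g=1 f=8]; closed=[(2,5), (2,6)]

step 1: expand (2,5) (f=6, h=5) → closed; open now [(1,5) g=2 f=8, (1,6) g=1 f=8, (2,4) g=2 f=6, (2,7) g=1 f=8]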